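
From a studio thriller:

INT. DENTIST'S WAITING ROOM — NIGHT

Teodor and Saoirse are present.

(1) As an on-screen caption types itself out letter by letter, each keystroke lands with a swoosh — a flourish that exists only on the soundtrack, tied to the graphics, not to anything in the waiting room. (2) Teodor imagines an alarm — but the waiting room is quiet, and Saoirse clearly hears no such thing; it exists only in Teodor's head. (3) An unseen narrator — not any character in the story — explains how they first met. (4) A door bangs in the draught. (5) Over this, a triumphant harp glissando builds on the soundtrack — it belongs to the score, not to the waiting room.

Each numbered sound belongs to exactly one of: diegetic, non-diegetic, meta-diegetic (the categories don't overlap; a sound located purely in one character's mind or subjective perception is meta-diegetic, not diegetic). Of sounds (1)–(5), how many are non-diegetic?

3

Sound (1): the caption isn't part of the story world, so neither is the sound tied to it, so non-diegetic.
(2) is meta-diegetic: Teodor alone 'hears' it — an imagined sound, not present in the space.
Sound (3): commentary laid over the scene from outside the fiction, so non-diegetic.
Sound (4): a door is a real object/event in the scene's world, so diegetic.
(5) score with no on-screen or off-screen source; it exists for the audience alone → non-diegetic.
So 3 of the 5 are non-diegetic: (1), (3), (5).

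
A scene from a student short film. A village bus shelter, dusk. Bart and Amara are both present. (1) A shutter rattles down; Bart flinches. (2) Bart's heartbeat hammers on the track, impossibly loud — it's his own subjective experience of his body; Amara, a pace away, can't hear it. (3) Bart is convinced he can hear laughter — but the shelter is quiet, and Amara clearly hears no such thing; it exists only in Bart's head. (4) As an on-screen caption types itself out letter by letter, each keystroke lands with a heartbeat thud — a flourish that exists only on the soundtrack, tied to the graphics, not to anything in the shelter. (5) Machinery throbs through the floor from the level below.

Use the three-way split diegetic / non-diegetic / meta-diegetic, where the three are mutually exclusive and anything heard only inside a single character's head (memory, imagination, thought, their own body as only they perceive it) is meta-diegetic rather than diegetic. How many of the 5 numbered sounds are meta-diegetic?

(1) the sound comes from a shutter physically present in the location → diegetic.
Sound (2): a subjective body sound — Bart's private perception, inaudible to Amara, so meta-diegetic.
Sound (3): Bart alone 'hears' it — an imagined sound, not present in the space, so meta-diegetic.
Sound (4): sound married to a title/caption — outside the diegesis by definition, so non-diegetic.
(5) machinery is part of the location's real environment → diegetic.
Meta-diegetic: (2), (3) — that's 2.

2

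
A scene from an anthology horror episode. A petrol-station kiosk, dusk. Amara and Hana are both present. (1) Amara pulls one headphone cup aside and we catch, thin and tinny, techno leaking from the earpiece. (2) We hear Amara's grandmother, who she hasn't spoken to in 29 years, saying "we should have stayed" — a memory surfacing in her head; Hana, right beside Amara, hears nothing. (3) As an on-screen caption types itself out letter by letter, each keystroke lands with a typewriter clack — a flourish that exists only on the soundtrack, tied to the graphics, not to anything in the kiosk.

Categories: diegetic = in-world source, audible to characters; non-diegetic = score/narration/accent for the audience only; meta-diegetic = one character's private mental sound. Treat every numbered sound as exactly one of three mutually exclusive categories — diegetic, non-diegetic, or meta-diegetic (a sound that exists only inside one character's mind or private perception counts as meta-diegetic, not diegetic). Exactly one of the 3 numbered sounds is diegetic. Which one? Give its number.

1

Sound (1): it's leaking from a physical pair of headphones in the scene, so diegetic.
Sound (2): the voice is a memory playing only inside Amara's mind; Hana can't hear it, so meta-diegetic.
(3) is non-diegetic: sound married to a title/caption — outside the diegesis by definition.
Only (1) is diegetic.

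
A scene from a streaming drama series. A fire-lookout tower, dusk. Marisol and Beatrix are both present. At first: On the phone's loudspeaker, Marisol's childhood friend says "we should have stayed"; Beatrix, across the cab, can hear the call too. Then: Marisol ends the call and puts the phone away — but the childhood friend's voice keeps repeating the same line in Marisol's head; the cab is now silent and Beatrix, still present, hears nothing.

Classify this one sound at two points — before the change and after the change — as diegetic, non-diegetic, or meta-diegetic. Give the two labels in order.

Before the change: the loudspeaker is an in-world source; both Marisol and Beatrix hear the call → diegetic.
After the change: with the phone off, the voice continues only as Marisol's private mental replay — Beatrix can't hear it → meta-diegetic.

diegetic, meta-diegetic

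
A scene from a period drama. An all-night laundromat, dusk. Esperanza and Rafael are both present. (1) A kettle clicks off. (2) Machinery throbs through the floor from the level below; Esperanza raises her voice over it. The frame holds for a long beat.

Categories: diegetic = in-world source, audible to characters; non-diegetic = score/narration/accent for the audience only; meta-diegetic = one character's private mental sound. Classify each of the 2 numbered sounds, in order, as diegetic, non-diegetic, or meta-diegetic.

diegetic, diegetic

(1) is diegetic: an in-world source (a kettle); characters could hear it.
Sound (2): it's the actual ambient sound of the location, so diegetic.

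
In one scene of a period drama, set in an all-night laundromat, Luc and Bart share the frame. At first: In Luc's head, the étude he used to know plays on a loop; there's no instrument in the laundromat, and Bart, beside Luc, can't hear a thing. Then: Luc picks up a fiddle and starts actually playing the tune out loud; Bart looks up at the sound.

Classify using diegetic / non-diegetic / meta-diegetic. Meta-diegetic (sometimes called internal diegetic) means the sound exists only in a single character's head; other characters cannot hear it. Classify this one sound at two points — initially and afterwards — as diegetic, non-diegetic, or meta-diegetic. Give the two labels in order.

Initially: the tune exists only as Luc's private memory; Bart can't hear it → meta-diegetic.
Afterwards: Luc is now producing it live on a fiddle, in the room, and Bart hears it → diegetic.

meta-diegetic, diegetic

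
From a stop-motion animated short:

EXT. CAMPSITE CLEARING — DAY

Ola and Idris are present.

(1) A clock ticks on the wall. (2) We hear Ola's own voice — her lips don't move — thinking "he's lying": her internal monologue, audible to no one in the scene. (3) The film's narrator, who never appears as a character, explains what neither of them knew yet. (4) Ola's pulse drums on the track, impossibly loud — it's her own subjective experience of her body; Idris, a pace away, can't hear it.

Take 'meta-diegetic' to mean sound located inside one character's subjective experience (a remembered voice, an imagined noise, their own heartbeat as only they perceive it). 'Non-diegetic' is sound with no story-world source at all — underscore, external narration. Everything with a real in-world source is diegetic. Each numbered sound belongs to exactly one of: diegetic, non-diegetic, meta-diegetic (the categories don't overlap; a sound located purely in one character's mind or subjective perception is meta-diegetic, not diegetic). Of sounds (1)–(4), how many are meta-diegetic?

2

(1) is diegetic: a clock is a real object/event in the scene's world.
Sound (2): Ola's thought-voice: a private mental sound no other character can hear, so meta-diegetic.
Sound (3): external voice-over — not a character, not heard by anyone in the scene, so non-diegetic.
(4) is meta-diegetic: point-of-audition from inside Ola's body; not a sound in the room.
Meta-diegetic: (2), (4) — that's 2.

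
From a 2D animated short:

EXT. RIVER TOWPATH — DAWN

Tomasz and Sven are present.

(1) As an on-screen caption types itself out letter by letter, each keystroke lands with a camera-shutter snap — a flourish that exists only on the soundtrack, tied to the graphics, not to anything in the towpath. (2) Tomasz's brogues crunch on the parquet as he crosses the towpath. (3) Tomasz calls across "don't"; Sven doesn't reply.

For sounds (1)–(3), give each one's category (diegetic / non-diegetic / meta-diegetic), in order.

non-diegetic, diegetic, diegetic

Sound (1): the caption isn't part of the story world, so neither is the sound tied to it, so non-diegetic.
Sound (2): it's the physical sound of Tomasz moving in the space, so diegetic.
(3) is diegetic: spoken by a character present in the story world.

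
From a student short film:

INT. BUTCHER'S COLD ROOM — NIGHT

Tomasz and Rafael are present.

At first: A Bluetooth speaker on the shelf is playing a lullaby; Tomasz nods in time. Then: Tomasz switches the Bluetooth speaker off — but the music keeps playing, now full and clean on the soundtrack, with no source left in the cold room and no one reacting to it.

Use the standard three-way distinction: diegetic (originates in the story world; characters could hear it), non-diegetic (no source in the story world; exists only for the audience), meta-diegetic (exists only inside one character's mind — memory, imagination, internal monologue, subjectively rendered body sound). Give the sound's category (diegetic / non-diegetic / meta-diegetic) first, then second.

First: a Bluetooth speaker is a real in-scene source and Tomasz reacts to it → diegetic.
Second: there is no longer any in-world source and no one can hear it — it has become underscore → non-diegetic.

diegetic, non-diegetic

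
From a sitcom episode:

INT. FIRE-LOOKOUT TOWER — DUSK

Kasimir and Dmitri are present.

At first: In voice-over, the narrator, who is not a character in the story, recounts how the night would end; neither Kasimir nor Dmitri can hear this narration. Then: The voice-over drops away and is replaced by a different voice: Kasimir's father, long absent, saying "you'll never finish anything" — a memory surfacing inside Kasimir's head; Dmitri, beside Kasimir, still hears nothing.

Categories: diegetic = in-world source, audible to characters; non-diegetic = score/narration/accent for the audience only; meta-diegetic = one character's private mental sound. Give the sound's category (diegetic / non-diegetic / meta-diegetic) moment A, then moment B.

Moment A: the external narrator addresses only the audience — outside the story world → non-diegetic.
Moment B: the replacement voice is a memory inside Kasimir's mind specifically → meta-diegetic.

non-diegetic, meta-diegetic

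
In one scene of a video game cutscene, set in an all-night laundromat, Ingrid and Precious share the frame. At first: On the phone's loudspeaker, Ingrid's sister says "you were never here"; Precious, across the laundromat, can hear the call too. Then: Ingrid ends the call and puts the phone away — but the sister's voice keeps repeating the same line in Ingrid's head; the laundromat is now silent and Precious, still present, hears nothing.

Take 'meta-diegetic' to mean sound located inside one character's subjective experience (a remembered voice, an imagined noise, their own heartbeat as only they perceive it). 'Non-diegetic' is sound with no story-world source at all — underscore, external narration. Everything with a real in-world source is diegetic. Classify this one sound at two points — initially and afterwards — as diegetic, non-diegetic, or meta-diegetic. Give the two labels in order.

Initially: the loudspeaker is an in-world source; both Ingrid and Precious hear the call → diegetic.
Afterwards: with the phone off, the voice continues only as Ingrid's private mental replay — Precious can't hear it → meta-diegetic.

diegetic, meta-diegetic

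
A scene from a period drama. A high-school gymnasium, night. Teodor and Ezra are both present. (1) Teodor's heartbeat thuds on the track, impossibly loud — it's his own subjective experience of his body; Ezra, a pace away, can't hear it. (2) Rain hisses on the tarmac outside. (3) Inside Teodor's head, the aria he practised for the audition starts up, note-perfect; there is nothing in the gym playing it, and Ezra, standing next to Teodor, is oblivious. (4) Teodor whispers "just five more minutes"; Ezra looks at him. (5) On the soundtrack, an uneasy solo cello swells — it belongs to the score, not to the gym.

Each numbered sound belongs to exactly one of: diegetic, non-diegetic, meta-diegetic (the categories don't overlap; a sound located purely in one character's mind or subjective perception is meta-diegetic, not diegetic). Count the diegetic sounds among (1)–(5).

(1) a subjective body sound — Teodor's private perception, inaudible to Ezra → meta-diegetic.
(2) ambient/room sound belonging to the story's physical space → diegetic.
(3) is meta-diegetic: the music is a memory playing inside Teodor's mind alone; no real-world source, Ezra can't hear it.
Sound (4): Teodor is a character speaking aloud in the scene, so diegetic.
(5) score with no on-screen or off-screen source; it exists for the audience alone → non-diegetic.
Diegetic: (2), (4) — that's 2.

2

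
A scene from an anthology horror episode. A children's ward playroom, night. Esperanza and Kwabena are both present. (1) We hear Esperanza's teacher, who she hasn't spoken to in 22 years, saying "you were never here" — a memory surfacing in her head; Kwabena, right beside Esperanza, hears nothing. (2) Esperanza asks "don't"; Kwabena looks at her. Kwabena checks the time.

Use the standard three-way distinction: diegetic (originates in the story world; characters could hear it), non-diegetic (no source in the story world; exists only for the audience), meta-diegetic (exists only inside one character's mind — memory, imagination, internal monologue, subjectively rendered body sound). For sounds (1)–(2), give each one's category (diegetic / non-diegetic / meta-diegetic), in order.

(1) is meta-diegetic: it's Esperanza's recollection rendered as sound; the other character can't hear it.
(2) Esperanza is a character speaking aloud in the scene → diegetic.

meta-diegetic, diegetic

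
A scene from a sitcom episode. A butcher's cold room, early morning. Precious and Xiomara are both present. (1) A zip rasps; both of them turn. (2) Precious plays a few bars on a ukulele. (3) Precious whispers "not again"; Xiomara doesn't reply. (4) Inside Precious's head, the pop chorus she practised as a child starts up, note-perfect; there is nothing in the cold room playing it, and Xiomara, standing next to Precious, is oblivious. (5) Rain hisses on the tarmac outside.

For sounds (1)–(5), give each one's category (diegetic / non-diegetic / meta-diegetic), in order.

Sound (1): an in-world source (a zip); characters could hear it, so diegetic.
Sound (2): the instrument and the performer are both in the scene, so diegetic.
(3) is diegetic: spoken by a character present in the story world.
(4) is meta-diegetic: remembered music, private to Precious — Xiomara is oblivious because it isn't in the room.
Sound (5): rain is part of the location's real environment, so diegetic.

diegetic, diegetic, diegetic, meta-diegetic, diegetic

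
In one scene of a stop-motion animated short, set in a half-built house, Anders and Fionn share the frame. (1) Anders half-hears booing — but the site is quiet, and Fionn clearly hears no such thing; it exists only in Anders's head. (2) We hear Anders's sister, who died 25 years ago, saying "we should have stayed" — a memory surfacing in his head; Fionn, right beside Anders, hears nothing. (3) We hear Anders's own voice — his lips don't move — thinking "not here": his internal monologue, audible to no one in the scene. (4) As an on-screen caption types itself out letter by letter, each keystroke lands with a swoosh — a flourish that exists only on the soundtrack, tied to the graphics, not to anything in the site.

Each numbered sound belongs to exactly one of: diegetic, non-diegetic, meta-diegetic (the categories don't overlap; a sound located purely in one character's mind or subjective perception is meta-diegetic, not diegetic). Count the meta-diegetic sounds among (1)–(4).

3

(1) the sound is imagined by Anders; nothing in the story world is producing it and Fionn can't hear it → meta-diegetic.
(2) the voice is a memory playing only inside Anders's mind; Fionn can't hear it → meta-diegetic.
(3) is meta-diegetic: it's Anders's unspoken thought, heard only by the audience via his subjectivity.
(4) is non-diegetic: it accompanies on-screen graphics, not anything inside the story world.
Meta-diegetic: (1), (2), (3) — that's 3.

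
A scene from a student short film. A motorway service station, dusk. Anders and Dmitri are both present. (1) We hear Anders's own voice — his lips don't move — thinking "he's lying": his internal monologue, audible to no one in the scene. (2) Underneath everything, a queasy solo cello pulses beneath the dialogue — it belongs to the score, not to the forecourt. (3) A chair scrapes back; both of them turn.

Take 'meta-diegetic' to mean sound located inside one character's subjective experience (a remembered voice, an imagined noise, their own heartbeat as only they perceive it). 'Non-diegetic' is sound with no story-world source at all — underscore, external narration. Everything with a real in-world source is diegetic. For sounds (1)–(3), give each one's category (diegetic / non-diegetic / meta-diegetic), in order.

meta-diegetic, non-diegetic, diegetic

Sound (1): it's Anders's unspoken thought, heard only by the audience via his subjectivity, so meta-diegetic.
(2) is non-diegetic: nothing in the forecourt produces it and the characters don't hear it — pure soundtrack.
(3) a chair is a real object/event in the scene's world → diegetic.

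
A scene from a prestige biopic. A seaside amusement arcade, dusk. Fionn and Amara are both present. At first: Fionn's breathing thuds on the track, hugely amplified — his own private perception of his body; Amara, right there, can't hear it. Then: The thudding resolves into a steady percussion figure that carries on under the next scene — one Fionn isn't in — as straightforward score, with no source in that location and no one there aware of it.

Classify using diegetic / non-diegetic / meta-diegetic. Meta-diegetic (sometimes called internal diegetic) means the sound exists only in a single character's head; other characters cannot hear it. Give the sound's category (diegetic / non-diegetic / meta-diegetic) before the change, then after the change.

Before the change: it's Fionn's subjective body sound, inaudible to Amara → meta-diegetic.
After the change: detached from Fionn and playing as sourceless score over a scene he isn't in — for the audience only → non-diegetic.

meta-diegetic, non-diegetic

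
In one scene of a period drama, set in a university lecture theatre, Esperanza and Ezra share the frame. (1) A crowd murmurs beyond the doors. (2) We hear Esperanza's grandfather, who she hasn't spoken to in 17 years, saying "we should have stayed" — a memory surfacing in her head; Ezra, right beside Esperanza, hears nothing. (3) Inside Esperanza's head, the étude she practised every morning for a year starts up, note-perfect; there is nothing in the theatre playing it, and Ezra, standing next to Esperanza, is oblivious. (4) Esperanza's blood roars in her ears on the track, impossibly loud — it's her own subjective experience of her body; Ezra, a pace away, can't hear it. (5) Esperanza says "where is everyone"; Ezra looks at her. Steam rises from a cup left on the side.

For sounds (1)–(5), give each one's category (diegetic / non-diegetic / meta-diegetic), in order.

(1) ambient/room sound belonging to the story's physical space → diegetic.
(2) is meta-diegetic: it's Esperanza's recollection rendered as sound; the other character can't hear it.
Sound (3): remembered music, private to Esperanza — Ezra is oblivious because it isn't in the room, so meta-diegetic.
Sound (4): it's Esperanza's internal bodily sensation rendered as sound; only Esperanza 'hears' it, so meta-diegetic.
(5) is diegetic: spoken by a character present in the story world.

diegetic, meta-diegetic, meta-diegetic, meta-diegetic, diegetic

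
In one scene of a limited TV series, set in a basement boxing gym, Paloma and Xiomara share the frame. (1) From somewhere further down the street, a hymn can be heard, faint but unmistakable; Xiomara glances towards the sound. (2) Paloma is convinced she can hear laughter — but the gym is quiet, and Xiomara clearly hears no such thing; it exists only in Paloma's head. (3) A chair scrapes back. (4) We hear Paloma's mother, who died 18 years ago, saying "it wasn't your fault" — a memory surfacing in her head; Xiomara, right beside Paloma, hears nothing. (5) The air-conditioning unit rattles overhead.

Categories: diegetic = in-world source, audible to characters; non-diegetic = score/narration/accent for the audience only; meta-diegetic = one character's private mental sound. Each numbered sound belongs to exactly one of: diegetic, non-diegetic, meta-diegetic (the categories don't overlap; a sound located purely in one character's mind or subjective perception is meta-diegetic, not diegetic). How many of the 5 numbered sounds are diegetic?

(1) off-screen diegetic: the source is out of frame but still in the story's space → diegetic.
Sound (2): the sound is imagined by Paloma; nothing in the story world is producing it and Xiomara can't hear it, so meta-diegetic.
Sound (3): an in-world source (a chair); characters could hear it, so diegetic.
Sound (4): the voice is a memory playing only inside Paloma's mind; Xiomara can't hear it, so meta-diegetic.
Sound (5): ambient/room sound belonging to the story's physical space, so diegetic.
Diegetic: (1), (3), (5) — that's 3.

3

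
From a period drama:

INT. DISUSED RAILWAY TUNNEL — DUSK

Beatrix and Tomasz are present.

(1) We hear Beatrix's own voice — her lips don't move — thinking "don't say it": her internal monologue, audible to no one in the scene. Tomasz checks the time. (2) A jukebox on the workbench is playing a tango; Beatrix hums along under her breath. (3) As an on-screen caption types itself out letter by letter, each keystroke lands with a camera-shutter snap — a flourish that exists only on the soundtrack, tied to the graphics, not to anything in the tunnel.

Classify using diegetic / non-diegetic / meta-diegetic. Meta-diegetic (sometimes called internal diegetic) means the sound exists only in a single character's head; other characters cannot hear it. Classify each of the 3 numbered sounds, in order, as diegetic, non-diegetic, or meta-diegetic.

meta-diegetic, diegetic, non-diegetic

Sound (1): internal monologue — inside Beatrix's mind, not spoken into the scene, so meta-diegetic.
(2) source music from a jukebox, which exists in the story world → diegetic.
Sound (3): the caption isn't part of the story world, so neither is the sound tied to it, so non-diegetic.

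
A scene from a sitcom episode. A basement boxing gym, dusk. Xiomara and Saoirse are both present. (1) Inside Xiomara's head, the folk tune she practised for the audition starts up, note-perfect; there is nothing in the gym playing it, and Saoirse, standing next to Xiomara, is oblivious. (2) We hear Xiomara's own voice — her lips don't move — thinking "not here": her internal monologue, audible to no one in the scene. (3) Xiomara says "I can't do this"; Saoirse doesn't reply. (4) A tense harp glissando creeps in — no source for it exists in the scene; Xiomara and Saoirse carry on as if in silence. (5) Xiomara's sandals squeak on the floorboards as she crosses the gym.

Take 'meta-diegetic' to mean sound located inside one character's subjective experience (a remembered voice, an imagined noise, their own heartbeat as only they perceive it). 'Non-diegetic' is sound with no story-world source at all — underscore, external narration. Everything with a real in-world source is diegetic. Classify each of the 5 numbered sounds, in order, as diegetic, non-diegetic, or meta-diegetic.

meta-diegetic, meta-diegetic, diegetic, non-diegetic, diegetic

(1) remembered music, private to Xiomara — Saoirse is oblivious because it isn't in the room → meta-diegetic.
(2) is meta-diegetic: internal monologue — inside Xiomara's mind, not spoken into the scene.
Sound (3): on-screen dialogue — Xiomara speaks and Saoirse is there to hear, so diegetic.
(4) score with no on-screen or off-screen source; it exists for the audience alone → non-diegetic.
(5) a character's body making contact with the set — an in-world sound → diegetic.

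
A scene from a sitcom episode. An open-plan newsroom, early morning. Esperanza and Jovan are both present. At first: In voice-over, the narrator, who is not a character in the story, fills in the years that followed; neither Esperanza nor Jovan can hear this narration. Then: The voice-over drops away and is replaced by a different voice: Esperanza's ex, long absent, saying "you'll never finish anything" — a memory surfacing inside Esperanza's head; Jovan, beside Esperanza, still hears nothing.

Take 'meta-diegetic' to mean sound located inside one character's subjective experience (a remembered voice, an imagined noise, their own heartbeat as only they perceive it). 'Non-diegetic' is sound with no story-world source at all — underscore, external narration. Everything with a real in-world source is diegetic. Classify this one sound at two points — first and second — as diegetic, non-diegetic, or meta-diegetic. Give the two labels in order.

First: the external narrator addresses only the audience — outside the story world → non-diegetic.
Second: the replacement voice is a memory inside Esperanza's mind specifically → meta-diegetic.

non-diegetic, meta-diegetic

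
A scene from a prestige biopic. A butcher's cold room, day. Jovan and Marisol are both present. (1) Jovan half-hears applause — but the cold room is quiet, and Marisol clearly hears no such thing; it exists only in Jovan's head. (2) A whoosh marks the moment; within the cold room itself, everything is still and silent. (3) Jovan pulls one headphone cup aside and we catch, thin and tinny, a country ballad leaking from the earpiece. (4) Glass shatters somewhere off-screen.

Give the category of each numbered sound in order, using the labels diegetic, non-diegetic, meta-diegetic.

meta-diegetic, non-diegetic, diegetic, diegetic

(1) is meta-diegetic: Jovan alone 'hears' it — an imagined sound, not present in the space.
Sound (2): nothing in the scene produces it; it's an accent added for the audience, so non-diegetic.
(3) it's leaking from a physical pair of headphones in the scene → diegetic.
(4) is diegetic: an in-world source (glass); characters could hear it.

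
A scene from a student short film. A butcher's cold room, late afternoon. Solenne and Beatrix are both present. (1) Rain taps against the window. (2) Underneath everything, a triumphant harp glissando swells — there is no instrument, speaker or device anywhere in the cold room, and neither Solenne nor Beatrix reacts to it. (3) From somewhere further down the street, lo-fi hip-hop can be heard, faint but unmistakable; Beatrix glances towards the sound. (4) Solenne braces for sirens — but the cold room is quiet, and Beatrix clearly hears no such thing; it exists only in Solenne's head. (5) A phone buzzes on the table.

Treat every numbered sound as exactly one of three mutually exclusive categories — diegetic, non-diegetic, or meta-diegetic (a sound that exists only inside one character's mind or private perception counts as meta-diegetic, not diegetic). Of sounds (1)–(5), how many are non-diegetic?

1

(1) is diegetic: ambient/room sound belonging to the story's physical space.
(2) is non-diegetic: it has no source in the story world and no character can hear it — it's underscore.
(3) is diegetic: off-screen diegetic: the source is out of frame but still in the story's space.
Sound (4): subjective to Solenne: the cold room is silent and Beatrix hears nothing, so meta-diegetic.
(5) is diegetic: an in-world source (a phone); characters could hear it.
So 1 of the 5 is non-diegetic: (2).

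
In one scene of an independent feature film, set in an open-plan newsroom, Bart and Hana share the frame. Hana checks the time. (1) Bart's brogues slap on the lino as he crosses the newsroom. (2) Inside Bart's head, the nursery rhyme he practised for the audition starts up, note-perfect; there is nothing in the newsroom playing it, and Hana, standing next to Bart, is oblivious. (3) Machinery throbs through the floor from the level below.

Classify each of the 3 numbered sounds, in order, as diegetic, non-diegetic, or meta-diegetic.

diegetic, meta-diegetic, diegetic

Sound (1): a character's body making contact with the set — an in-world sound, so diegetic.
(2) is meta-diegetic: remembered music, private to Bart — Hana is oblivious because it isn't in the room.
(3) is diegetic: ambient/room sound belonging to the story's physical space.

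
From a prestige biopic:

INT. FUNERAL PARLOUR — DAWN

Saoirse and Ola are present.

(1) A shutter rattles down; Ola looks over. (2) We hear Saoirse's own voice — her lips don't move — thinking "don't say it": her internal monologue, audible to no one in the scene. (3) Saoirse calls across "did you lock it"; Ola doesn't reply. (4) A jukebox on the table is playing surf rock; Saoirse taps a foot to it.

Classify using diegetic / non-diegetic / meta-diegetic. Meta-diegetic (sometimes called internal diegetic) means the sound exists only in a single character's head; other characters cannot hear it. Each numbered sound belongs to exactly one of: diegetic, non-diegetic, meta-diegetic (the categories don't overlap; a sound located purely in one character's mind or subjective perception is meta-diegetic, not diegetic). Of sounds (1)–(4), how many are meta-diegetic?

1

(1) an in-world source (a shutter); characters could hear it → diegetic.
Sound (2): internal monologue — inside Saoirse's mind, not spoken into the scene, so meta-diegetic.
(3) is diegetic: Saoirse is a character speaking aloud in the scene.
(4) is diegetic: source music from a jukebox, which exists in the story world.
So 1 of the 4 is meta-diegetic: (2).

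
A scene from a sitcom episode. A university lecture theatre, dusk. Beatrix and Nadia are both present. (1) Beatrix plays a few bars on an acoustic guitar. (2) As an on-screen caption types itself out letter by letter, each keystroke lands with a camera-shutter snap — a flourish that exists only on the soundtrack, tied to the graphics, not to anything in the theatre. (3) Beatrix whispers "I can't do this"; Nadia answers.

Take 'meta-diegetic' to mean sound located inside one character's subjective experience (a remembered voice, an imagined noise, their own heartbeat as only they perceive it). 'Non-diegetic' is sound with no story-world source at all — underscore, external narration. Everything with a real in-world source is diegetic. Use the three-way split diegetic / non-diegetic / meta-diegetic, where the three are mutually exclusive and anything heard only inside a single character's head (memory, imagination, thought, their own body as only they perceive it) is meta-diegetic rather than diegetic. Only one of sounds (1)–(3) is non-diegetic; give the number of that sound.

2

Sound (1): Beatrix is producing the music live, in the story world, so diegetic.
(2) is non-diegetic: sound married to a title/caption — outside the diegesis by definition.
(3) is diegetic: Beatrix is a character speaking aloud in the scene.
Only (2) is non-diegetic.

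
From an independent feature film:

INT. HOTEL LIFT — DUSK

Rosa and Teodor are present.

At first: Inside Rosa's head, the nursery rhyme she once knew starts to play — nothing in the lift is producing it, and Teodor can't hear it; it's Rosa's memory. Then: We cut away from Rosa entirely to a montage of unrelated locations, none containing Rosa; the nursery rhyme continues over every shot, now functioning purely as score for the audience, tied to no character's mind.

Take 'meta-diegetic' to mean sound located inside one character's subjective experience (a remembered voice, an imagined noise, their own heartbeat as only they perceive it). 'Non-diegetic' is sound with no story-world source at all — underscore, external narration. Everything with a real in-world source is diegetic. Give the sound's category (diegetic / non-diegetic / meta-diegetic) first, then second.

meta-diegetic, non-diegetic

First: the music lives inside Rosa's mind alone; Teodor can't hear it → meta-diegetic.
Second: once it plays over shots Rosa isn't in, detached from any character's subjectivity, it's conventional underscore → non-diegetic.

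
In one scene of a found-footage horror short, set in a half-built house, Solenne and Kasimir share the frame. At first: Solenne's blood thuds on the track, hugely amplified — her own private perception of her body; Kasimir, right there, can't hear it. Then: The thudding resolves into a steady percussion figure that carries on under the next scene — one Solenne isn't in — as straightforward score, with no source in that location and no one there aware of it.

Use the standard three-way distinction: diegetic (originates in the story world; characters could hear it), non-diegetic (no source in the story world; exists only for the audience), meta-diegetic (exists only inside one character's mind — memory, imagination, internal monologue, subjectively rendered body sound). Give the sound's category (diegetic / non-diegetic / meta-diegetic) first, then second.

First: it's Solenne's subjective body sound, inaudible to Kasimir → meta-diegetic.
Second: detached from Solenne and playing as sourceless score over a scene she isn't in — for the audience only → non-diegetic.

meta-diegetic, non-diegetic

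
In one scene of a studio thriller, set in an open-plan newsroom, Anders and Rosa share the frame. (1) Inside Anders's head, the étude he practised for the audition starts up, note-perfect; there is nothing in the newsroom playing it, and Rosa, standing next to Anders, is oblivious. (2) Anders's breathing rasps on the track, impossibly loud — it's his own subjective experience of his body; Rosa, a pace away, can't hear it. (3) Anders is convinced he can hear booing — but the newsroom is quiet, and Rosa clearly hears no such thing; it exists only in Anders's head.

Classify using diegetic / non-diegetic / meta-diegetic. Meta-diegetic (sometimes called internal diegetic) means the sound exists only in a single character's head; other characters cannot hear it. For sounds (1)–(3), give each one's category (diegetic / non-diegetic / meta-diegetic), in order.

meta-diegetic, meta-diegetic, meta-diegetic

(1) remembered music, private to Anders — Rosa is oblivious because it isn't in the room → meta-diegetic.
Sound (2): a subjective body sound — Anders's private perception, inaudible to Rosa, so meta-diegetic.
(3) is meta-diegetic: subjective to Anders: the newsroom is silent and Rosa hears nothing.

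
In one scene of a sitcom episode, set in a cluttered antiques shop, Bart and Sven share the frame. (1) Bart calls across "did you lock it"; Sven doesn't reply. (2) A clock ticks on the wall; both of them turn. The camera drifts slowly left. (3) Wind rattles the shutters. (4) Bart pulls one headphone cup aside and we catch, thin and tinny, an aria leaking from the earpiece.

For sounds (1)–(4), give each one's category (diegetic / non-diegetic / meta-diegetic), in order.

diegetic, diegetic, diegetic, diegetic

(1) is diegetic: Bart is a character speaking aloud in the scene.
(2) an in-world source (a clock); characters could hear it → diegetic.
(3) it's the actual ambient sound of the location → diegetic.
(4) is diegetic: the earpiece is a real device on Bart's head — source music.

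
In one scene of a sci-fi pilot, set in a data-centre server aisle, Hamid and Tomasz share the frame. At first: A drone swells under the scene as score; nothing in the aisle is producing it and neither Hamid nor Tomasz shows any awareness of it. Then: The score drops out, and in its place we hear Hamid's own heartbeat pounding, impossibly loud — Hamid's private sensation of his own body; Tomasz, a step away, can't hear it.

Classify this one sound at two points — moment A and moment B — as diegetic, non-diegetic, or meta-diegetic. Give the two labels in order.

Moment A: underscore with no in-world source, inaudible to the characters → non-diegetic.
Moment B: the body sound is Hamid's subjective perception alone — Tomasz can't hear it → meta-diegetic.

non-diegetic, meta-diegetic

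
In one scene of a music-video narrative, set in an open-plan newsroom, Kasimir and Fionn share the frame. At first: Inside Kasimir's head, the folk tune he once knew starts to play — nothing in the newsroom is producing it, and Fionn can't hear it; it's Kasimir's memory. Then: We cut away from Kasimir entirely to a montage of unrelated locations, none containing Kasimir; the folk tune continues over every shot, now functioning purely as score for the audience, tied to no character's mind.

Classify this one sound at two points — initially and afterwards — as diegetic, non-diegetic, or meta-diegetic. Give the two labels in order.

Initially: the music lives inside Kasimir's mind alone; Fionn can't hear it → meta-diegetic.
Afterwards: once it plays over shots Kasimir isn't in, detached from any character's subjectivity, it's conventional underscore → non-diegetic.

meta-diegetic, non-diegetic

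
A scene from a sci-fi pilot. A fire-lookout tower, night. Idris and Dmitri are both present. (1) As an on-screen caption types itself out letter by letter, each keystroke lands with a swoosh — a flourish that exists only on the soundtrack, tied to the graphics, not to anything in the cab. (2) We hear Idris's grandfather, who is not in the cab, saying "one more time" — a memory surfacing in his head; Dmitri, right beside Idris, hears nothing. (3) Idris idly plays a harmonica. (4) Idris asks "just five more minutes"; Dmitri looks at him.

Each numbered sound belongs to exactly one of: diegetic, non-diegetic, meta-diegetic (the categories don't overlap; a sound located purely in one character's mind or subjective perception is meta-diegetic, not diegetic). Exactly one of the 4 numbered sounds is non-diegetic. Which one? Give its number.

1

Sound (1): the caption isn't part of the story world, so neither is the sound tied to it, so non-diegetic.
(2) is meta-diegetic: it's Idris's recollection rendered as sound; the other character can't hear it.
(3) is diegetic: a character is playing a harmonica on screen.
Sound (4): Idris is a character speaking aloud in the scene, so diegetic.
Only (1) is non-diegetic.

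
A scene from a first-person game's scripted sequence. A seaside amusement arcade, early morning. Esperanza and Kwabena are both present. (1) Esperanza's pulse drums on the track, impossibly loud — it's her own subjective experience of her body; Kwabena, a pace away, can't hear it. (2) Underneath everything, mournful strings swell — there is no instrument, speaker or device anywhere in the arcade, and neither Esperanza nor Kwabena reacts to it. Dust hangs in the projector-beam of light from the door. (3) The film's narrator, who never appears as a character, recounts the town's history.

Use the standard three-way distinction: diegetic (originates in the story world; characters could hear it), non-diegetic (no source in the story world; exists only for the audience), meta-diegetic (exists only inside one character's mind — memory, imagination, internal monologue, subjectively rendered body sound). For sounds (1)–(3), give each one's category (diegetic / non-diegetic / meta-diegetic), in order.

meta-diegetic, non-diegetic, non-diegetic

Sound (1): a subjective body sound — Esperanza's private perception, inaudible to Kwabena, so meta-diegetic.
Sound (2): nothing in the arcade produces it and the characters don't hear it — pure soundtrack, so non-diegetic.
Sound (3): external voice-over — not a character, not heard by anyone in the scene, so non-diegetic.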